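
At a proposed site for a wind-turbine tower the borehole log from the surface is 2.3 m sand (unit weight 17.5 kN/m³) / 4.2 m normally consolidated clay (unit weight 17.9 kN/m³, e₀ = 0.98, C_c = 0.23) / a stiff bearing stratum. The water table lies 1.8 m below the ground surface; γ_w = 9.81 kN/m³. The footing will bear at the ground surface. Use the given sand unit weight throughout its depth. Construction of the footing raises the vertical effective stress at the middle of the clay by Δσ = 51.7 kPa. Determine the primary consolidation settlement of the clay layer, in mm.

S_c ≈ 146 mm

Mid-depth of clay below the ground surface: z = 2.3 + 4.2/2 = 4.4 m.
Total vertical stress at mid-clay: σ_v = 17.5×2.3 + 17.9×2.1 = 77.84 kPa.
Pore pressure: u = 9.81×(4.4 − 1.8) = 25.506 kPa.
Initial effective stress: σ'_0 = σ_v − u = 77.84 − 25.506 = 52.334 kPa.
Final effective stress: σ'_f = σ'_0 + Δσ = 52.334 + 51.7 = 104.03 kPa.
Normally consolidated clay, so the full stress increment lies on the virgin compression line:
S_c = C_c·H/(1+e₀)·log₁₀(σ'_f/σ'_0) = 0.23×4.2/(1+0.98)×log₁₀(104.03/52.334)
    = 0.48788 × 0.29837 = 0.1456 m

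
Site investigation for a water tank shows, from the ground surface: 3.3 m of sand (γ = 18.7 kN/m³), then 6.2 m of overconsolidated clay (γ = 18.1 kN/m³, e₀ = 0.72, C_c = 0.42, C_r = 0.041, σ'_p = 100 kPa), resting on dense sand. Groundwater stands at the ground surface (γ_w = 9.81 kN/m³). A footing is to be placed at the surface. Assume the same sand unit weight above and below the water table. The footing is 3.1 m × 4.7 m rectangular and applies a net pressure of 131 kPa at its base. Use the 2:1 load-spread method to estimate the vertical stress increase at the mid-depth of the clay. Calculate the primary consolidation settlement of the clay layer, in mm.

S_c ≈ 18.2 mm

Mid-depth of clay below the ground surface: z = 3.3 + 6.2/2 = 6.4 m.
Total vertical stress at mid-clay: σ_v = 18.7×3.3 + 18.1×3.1 = 117.82 kPa.
Pore pressure: u = 9.81×(6.4 − 0) = 62.784 kPa.
Initial effective stress: σ'_0 = σ_v − u = 117.82 − 62.784 = 55.036 kPa.
Stress increase at mid-clay by the 2:1 spreading method:
Δσ = qBL/((B+z)(L+z)) = 131×3.1×4.7/((3.1+6.4)(4.7+6.4)) = 18.1 kPa
Final effective stress: σ'_f = 55.036 + 18.1 = 73.136 kPa.
σ'_f = 73.136 ≤ σ'_p = 100 kPa, so the clay remains overconsolidated and only the recompression index applies:
S_c = C_r·H/(1+e₀)·log₁₀(σ'_f/σ'_0) = 0.041×6.2/1.72×log₁₀(73.136/55.036)
    = 0.14779 × 0.12348 = 0.01825 m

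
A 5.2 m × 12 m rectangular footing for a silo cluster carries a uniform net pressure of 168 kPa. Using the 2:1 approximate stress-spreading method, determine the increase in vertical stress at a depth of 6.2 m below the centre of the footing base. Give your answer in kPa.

By the 2:1 method the load spreads at 1 horizontal : 2 vertical, so at depth z the loaded area has grown by z in each plan dimension:
Δσ = qBL/((B+z)(L+z)) = 168×5.2×12/((5.2+6.2)(12+6.2)) = 50.526 kPa

Δσ_z ≈ 50.5 kPa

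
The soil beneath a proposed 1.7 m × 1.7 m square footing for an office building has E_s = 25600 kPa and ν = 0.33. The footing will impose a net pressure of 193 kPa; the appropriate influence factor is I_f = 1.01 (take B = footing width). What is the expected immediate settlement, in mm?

Immediate (elastic) settlement: S_e = q·B·(1−ν²)/E_s · I_f.
S_e = 193 × 1.7 × (1 − 0.33²) / 25600 × 1.01
    = 193 × 1.7 × 0.8911 / 25600 × 1.01
    = 0.01153 m = 11.53 mm

S_e ≈ 11.5 mm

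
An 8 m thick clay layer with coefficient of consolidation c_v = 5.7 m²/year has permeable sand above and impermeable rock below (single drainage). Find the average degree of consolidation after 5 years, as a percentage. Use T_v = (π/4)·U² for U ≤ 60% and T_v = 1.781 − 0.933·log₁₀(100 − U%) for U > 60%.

Drainage path length: H_d = H = 8 m (single drainage).
T_v = c_v·t/H_d² = 5.7×5/8² = 0.44531.
T_v = 0.44531 corresponds to the U > 60% branch:
U = 1 − 10^((1.781 − T_v)/0.933)/100 = 0.7298

U ≈ 73 %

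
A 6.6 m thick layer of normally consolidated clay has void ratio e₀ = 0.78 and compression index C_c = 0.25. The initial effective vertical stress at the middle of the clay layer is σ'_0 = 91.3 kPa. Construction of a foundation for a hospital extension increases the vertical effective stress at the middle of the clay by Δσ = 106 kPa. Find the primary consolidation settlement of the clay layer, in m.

S_c ≈ 0.31 m

Final effective stress: σ'_f = σ'_0 + Δσ = 91.3 + 106 = 197.3 kPa.
Normally consolidated clay, so the full stress increment lies on the virgin compression line:
S_c = C_c·H/(1+e₀)·log₁₀(σ'_f/σ'_0) = 0.25×6.6/(1+0.78)×log₁₀(197.3/91.3)
    = 0.92697 × 0.33466 = 0.3102 m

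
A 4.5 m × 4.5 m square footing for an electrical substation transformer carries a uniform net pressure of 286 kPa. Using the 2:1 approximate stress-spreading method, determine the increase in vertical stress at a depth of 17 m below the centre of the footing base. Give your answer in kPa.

By the 2:1 method the load spreads at 1 horizontal : 2 vertical, so at depth z the loaded area has grown by z in each plan dimension:
Δσ = qBL/((B+z)(L+z)) = 286×4.5×4.5/((4.5+17)(4.5+17)) = 12.529 kPa

Δσ_z ≈ 12.5 kPa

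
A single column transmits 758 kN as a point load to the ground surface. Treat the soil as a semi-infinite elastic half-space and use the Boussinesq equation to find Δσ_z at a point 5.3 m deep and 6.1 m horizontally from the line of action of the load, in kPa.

Δσ_z ≈ 1.56 kPa

Boussinesq vertical stress below a point load on an elastic half-space:
Δσ_z = 3P/(2πz²) · [1 + (r/z)²]^(−5/2)
r/z = 6.1/5.3 = 1.1509; [1+(r/z)²]^(−5/2) = 0.12137.
Δσ_z = 3×758/(2π×5.3²) × 0.12137 = 12.884 × 0.12137 = 1.564 kPa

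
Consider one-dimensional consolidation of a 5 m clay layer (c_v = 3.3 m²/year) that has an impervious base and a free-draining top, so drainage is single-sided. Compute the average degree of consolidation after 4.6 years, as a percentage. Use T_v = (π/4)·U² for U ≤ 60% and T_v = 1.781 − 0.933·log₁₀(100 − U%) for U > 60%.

Drainage path length: H_d = H = 5 m (single drainage).
T_v = c_v·t/H_d² = 3.3×4.6/5² = 0.6072.
T_v = 0.6072 corresponds to the U > 60% branch:
U = 1 − 10^((1.781 − T_v)/0.933)/100 = 0.8188

U ≈ 81.9 %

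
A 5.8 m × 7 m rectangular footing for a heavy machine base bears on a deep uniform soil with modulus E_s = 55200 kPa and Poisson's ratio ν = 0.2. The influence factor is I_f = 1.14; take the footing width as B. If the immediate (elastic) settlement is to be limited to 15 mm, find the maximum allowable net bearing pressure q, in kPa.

S_e = q·B·(1−ν²)/E_s · I_f  ⇒  q = S_e·E_s / (B·(1−ν²)·I_f).
q = 0.015 × 55200 / (5.8 × 0.96 × 1.14) = 130.4 kPa

q ≈ 130 kPa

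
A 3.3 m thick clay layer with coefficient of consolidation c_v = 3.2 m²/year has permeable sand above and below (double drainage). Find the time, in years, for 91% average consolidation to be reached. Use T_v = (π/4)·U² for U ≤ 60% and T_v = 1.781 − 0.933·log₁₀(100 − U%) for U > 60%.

t ≈ 0.758 years

Drainage path length: H_d = H/2 = 1.65 m (double drainage).
U > 60%: T_v = 1.781 − 0.933·log₁₀(100 − 91) = 0.89069.
t = T_v·H_d²/c_v = 0.89069×1.65²/3.2 = 0.7578 years.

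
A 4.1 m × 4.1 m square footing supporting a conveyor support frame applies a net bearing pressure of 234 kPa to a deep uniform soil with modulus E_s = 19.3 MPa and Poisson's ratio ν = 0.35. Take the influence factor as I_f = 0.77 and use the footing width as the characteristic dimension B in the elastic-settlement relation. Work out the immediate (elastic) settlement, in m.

S_e ≈ 0.0336 m

Immediate (elastic) settlement: S_e = q·B·(1−ν²)/E_s · I_f.
E_s = 19.3 MPa = 19300 kPa.
S_e = 234 × 4.1 × (1 − 0.35²) / 19300 × 0.77
    = 234 × 4.1 × 0.8775 / 19300 × 0.77
    = 0.03359 m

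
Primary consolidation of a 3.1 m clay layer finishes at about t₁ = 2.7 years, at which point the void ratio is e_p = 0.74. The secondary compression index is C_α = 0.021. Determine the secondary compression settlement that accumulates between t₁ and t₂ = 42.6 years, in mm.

S_s ≈ 44.8 mm

Secondary compression: S_s = C_α·H/(1+e_p)·log₁₀(t₂/t₁)
S_s = 0.021×3.1/(1+0.74)×log₁₀(42.6/2.7)
    = 0.03741 × 1.198 = 0.04482 m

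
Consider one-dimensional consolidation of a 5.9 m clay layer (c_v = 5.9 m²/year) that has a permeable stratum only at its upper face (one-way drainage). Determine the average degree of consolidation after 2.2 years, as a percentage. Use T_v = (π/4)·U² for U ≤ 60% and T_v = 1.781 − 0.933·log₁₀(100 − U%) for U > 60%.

U ≈ 67.7 %

Drainage path length: H_d = H = 5.9 m (single drainage).
T_v = c_v·t/H_d² = 5.9×2.2/5.9² = 0.37288.
T_v = 0.37288 corresponds to the U > 60% branch:
U = 1 − 10^((1.781 − T_v)/0.933)/100 = 0.677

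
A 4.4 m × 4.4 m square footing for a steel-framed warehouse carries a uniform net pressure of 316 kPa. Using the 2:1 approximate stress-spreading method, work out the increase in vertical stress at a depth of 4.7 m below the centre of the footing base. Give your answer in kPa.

By the 2:1 method the load spreads at 1 horizontal : 2 vertical, so at depth z the loaded area has grown by z in each plan dimension:
Δσ = qBL/((B+z)(L+z)) = 316×4.4×4.4/((4.4+4.7)(4.4+4.7)) = 73.877 kPa

Δσ_z ≈ 73.9 kPa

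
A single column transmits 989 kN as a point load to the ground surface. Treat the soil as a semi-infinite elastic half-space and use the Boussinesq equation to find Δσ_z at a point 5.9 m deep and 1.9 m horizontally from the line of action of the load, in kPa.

Boussinesq vertical stress below a point load on an elastic half-space:
Δσ_z = 3P/(2πz²) · [1 + (r/z)²]^(−5/2)
r/z = 1.9/5.9 = 0.32203; [1+(r/z)²]^(−5/2) = 0.78139.
Δσ_z = 3×989/(2π×5.9²) × 0.78139 = 13.565 × 0.78139 = 10.6 kPa

Δσ_z ≈ 10.6 kPa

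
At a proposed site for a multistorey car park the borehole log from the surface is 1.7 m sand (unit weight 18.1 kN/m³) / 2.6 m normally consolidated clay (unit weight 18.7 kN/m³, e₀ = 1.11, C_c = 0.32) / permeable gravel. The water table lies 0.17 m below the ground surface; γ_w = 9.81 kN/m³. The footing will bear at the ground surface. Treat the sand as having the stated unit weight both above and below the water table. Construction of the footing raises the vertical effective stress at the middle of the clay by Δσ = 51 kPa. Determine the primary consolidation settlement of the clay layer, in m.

Mid-depth of clay below the ground surface: z = 1.7 + 2.6/2 = 3 m.
Total vertical stress at mid-clay: σ_v = 18.1×1.7 + 18.7×1.3 = 55.08 kPa.
Pore pressure: u = 9.81×(3 − 0.17) = 27.762 kPa.
Initial effective stress: σ'_0 = σ_v − u = 55.08 − 27.762 = 27.318 kPa.
Final effective stress: σ'_f = σ'_0 + Δσ = 27.318 + 51 = 78.318 kPa.
Normally consolidated clay, so the full stress increment lies on the virgin compression line:
S_c = C_c·H/(1+e₀)·log₁₀(σ'_f/σ'_0) = 0.32×2.6/(1+1.11)×log₁₀(78.318/27.318)
    = 0.39431 × 0.45741 = 0.1804 m

S_c ≈ 0.18 m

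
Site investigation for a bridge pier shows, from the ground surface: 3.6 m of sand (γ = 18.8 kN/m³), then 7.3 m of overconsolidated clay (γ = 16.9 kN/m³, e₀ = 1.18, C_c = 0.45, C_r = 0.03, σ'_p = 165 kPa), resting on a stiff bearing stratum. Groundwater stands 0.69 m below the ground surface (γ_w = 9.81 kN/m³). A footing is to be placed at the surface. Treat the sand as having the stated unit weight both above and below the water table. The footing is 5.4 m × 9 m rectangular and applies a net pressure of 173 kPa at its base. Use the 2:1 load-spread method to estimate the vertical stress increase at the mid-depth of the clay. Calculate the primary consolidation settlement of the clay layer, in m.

Mid-depth of clay below the ground surface: z = 3.6 + 7.3/2 = 7.25 m.
Total vertical stress at mid-clay: σ_v = 18.8×3.6 + 16.9×3.65 = 129.37 kPa.
Pore pressure: u = 9.81×(7.25 − 0.69) = 64.354 kPa.
Initial effective stress: σ'_0 = σ_v − u = 129.37 − 64.354 = 65.016 kPa.
Stress increase at mid-clay by the 2:1 spreading method:
Δσ = qBL/((B+z)(L+z)) = 173×5.4×9/((5.4+7.25)(9+7.25)) = 40.901 kPa
Final effective stress: σ'_f = 65.016 + 40.901 = 105.92 kPa.
σ'_f = 105.92 ≤ σ'_p = 165 kPa, so the clay remains overconsolidated and only the recompression index applies:
S_c = C_r·H/(1+e₀)·log₁₀(σ'_f/σ'_0) = 0.03×7.3/2.18×log₁₀(105.92/65.016)
    = 0.10046 × 0.21196 = 0.02129 m

S_c ≈ 0.0213 m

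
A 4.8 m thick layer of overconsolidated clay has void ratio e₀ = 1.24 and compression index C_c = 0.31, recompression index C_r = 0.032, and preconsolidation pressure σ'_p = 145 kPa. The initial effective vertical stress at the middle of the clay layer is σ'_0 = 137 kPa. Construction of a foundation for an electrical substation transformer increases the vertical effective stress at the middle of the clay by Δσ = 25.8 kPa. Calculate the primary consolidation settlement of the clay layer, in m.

Final effective stress: σ'_f = 137 + 25.8 = 162.8 kPa.
σ'_f = 162.8 > σ'_p = 145 kPa, so the stress path crosses the preconsolidation pressure — recompression up to σ'_p, then virgin compression beyond:
S_c = H/(1+e₀)·[C_r·log₁₀(σ'_p/σ'_0) + C_c·log₁₀(σ'_f/σ'_p)]
    = 4.8/2.24 × [0.032×log₁₀(145/137) + 0.31×log₁₀(162.8/145)]
    = 2.1429 × [0.00078872 + 0.015589] = 0.0351 m

S_c ≈ 0.0351 m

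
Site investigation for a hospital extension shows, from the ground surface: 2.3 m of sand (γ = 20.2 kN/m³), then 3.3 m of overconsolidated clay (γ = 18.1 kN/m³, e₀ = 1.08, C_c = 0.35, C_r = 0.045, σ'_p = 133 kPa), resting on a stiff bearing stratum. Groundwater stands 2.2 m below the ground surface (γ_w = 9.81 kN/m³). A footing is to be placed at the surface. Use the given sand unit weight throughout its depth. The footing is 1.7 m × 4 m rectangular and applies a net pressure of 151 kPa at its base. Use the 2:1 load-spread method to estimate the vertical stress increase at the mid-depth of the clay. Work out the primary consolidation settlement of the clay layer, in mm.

S_c ≈ 10.1 mm

Mid-depth of clay below the ground surface: z = 2.3 + 3.3/2 = 3.95 m.
Total vertical stress at mid-clay: σ_v = 20.2×2.3 + 18.1×1.65 = 76.325 kPa.
Pore pressure: u = 9.81×(3.95 − 2.2) = 17.168 kPa.
Initial effective stress: σ'_0 = σ_v − u = 76.325 − 17.168 = 59.157 kPa.
Stress increase at mid-clay by the 2:1 spreading method:
Δσ = qBL/((B+z)(L+z)) = 151×1.7×4/((1.7+3.95)(4+3.95)) = 22.86 kPa
Final effective stress: σ'_f = 59.157 + 22.86 = 82.017 kPa.
σ'_f = 82.017 ≤ σ'_p = 133 kPa, so the clay remains overconsolidated and only the recompression index applies:
S_c = C_r·H/(1+e₀)·log₁₀(σ'_f/σ'_0) = 0.045×3.3/2.08×log₁₀(82.017/59.157)
    = 0.071392 × 0.1419 = 0.01013 m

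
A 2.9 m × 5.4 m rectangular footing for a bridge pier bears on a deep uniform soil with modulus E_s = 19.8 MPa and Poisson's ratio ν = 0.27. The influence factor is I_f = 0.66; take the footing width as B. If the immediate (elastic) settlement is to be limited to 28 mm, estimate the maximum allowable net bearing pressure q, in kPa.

q ≈ 312 kPa

E_s = 19.8 MPa = 19800 kPa.
S_e = q·B·(1−ν²)/E_s · I_f  ⇒  q = S_e·E_s / (B·(1−ν²)·I_f).
q = 0.028 × 19800 / (2.9 × 0.9271 × 0.66) = 312.4 kPa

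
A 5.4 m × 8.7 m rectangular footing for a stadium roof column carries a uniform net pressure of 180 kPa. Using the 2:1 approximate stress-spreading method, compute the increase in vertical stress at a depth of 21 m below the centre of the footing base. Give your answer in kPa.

By the 2:1 method the load spreads at 1 horizontal : 2 vertical, so at depth z the loaded area has grown by z in each plan dimension:
Δσ = qBL/((B+z)(L+z)) = 180×5.4×8.7/((5.4+21)(8.7+21)) = 10.785 kPa

Δσ_z ≈ 10.8 kPa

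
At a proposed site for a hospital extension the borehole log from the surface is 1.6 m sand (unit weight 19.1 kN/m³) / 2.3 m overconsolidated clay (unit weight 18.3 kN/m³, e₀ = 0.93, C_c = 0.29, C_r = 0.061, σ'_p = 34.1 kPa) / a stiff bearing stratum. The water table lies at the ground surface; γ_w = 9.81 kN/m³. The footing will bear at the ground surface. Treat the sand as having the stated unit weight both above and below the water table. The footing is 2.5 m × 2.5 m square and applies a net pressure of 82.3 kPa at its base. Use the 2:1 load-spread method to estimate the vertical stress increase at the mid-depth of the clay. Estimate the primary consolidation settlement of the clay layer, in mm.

S_c ≈ 46.1 mm

Mid-depth of clay below the ground surface: z = 1.6 + 2.3/2 = 2.75 m.
Total vertical stress at mid-clay: σ_v = 19.1×1.6 + 18.3×1.15 = 51.605 kPa.
Pore pressure: u = 9.81×(2.75 − 0) = 26.978 kPa.
Initial effective stress: σ'_0 = σ_v − u = 51.605 − 26.978 = 24.627 kPa.
Stress increase at mid-clay by the 2:1 spreading method:
Δσ = qBL/((B+z)(L+z)) = 82.3×2.5×2.5/((2.5+2.75)(2.5+2.75)) = 18.662 kPa
Final effective stress: σ'_f = 24.627 + 18.662 = 43.289 kPa.
σ'_f = 43.289 > σ'_p = 34.1 kPa, so the stress path crosses the preconsolidation pressure — recompression up to σ'_p, then virgin compression beyond:
S_c = H/(1+e₀)·[C_r·log₁₀(σ'_p/σ'_0) + C_c·log₁₀(σ'_f/σ'_p)]
    = 2.3/1.93 × [0.061×log₁₀(34.1/24.627) + 0.29×log₁₀(43.289/34.1)]
    = 1.1917 × [0.0086219 + 0.030051] = 0.04609 m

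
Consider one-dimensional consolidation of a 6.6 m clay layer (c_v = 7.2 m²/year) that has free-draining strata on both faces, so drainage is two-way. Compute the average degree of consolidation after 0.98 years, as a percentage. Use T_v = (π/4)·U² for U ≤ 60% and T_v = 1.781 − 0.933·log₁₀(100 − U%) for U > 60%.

Drainage path length: H_d = H/2 = 3.3 m (double drainage).
T_v = c_v·t/H_d² = 7.2×0.98/3.3² = 0.64793.
T_v = 0.64793 corresponds to the U > 60% branch:
U = 1 − 10^((1.781 − T_v)/0.933)/100 = 0.8362

U ≈ 83.6 %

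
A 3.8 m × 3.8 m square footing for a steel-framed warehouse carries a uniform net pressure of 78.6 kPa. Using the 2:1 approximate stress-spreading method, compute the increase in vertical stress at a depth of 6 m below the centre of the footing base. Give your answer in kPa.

By the 2:1 method the load spreads at 1 horizontal : 2 vertical, so at depth z the loaded area has grown by z in each plan dimension:
Δσ = qBL/((B+z)(L+z)) = 78.6×3.8×3.8/((3.8+6)(3.8+6)) = 11.818 kPa

Δσ_z ≈ 11.8 kPa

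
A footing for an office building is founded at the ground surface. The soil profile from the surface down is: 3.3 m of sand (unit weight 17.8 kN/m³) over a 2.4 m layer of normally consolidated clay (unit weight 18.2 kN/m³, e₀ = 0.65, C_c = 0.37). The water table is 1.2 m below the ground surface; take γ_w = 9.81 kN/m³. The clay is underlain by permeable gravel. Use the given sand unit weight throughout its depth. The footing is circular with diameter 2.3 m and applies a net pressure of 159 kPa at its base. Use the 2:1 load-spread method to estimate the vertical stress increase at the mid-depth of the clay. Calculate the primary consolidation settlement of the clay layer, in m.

S_c ≈ 0.0748 m

Mid-depth of clay below the ground surface: z = 3.3 + 2.4/2 = 4.5 m.
Total vertical stress at mid-clay: σ_v = 17.8×3.3 + 18.2×1.2 = 80.58 kPa.
Pore pressure: u = 9.81×(4.5 − 1.2) = 32.373 kPa.
Initial effective stress: σ'_0 = σ_v − u = 80.58 − 32.373 = 48.207 kPa.
Stress increase at mid-clay by the 2:1 spreading method:
Δσ ≈ qD²/(D+z)² = 159×2.3²/(2.3+4.5)² = 18.19 kPa
Final effective stress: σ'_f = σ'_0 + Δσ = 48.207 + 18.19 = 66.397 kPa.
Normally consolidated clay, so the full stress increment lies on the virgin compression line:
S_c = C_c·H/(1+e₀)·log₁₀(σ'_f/σ'_0) = 0.37×2.4/(1+0.65)×log₁₀(66.397/48.207)
    = 0.53818 × 0.13904 = 0.07483 m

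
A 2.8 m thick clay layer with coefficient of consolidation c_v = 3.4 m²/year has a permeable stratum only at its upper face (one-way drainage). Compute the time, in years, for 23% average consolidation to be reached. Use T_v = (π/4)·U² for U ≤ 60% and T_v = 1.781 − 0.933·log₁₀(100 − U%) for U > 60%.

t ≈ 0.0958 years

Drainage path length: H_d = H = 2.8 m (single drainage).
U ≤ 60%: T_v = (π/4)·U² = (π/4)×0.23² = 0.041548.
t = T_v·H_d²/c_v = 0.041548×2.8²/3.4 = 0.0958 years.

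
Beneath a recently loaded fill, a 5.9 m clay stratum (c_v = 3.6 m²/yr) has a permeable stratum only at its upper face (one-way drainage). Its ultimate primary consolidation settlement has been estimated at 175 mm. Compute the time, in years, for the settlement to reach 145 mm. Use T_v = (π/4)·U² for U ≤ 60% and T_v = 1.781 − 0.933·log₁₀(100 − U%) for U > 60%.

t ≈ 6.09 years

Drainage path length: H_d = H = 5.9 m (single drainage).
U = S(t)/S_ult = 145/175 = 0.8286.
U > 60%: T_v = 1.781 − 0.933·log₁₀(100 − 82.857) = 0.6296.
t = T_v·H_d²/c_v = 0.6296×5.9²/3.6 = 6.088 years.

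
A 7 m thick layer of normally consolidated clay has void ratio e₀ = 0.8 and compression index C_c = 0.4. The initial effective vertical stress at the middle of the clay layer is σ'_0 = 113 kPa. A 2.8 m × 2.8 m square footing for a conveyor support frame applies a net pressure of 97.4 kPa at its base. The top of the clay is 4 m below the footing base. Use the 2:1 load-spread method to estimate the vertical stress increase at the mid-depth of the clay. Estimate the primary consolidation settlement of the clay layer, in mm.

Mid-depth of clay below the footing base: z = 4 + 7/2 = 7.5 m.
Stress increase at mid-clay by the 2:1 spreading method:
Δσ = qBL/((B+z)(L+z)) = 97.4×2.8×2.8/((2.8+7.5)(2.8+7.5)) = 7.1978 kPa
Final effective stress: σ'_f = σ'_0 + Δσ = 113 + 7.1978 = 120.2 kPa.
Normally consolidated clay, so the full stress increment lies on the virgin compression line:
S_c = C_c·H/(1+e₀)·log₁₀(σ'_f/σ'_0) = 0.4×7/(1+0.8)×log₁₀(120.2/113)
    = 1.5556 × 0.026826 = 0.04173 m

S_c ≈ 41.7 mm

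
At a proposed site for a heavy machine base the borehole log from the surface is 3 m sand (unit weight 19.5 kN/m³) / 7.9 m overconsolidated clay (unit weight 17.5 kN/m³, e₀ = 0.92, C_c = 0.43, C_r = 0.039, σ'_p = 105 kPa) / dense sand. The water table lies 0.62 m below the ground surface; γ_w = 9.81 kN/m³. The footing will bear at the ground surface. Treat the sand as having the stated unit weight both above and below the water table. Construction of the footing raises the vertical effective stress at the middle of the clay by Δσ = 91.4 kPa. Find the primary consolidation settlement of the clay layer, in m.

S_c ≈ 0.342 m

Mid-depth of clay below the ground surface: z = 3 + 7.9/2 = 6.95 m.
Total vertical stress at mid-clay: σ_v = 19.5×3 + 17.5×3.95 = 127.62 kPa.
Pore pressure: u = 9.81×(6.95 − 0.62) = 62.097 kPa.
Initial effective stress: σ'_0 = σ_v − u = 127.62 − 62.097 = 65.523 kPa.
Final effective stress: σ'_f = 65.523 + 91.4 = 156.92 kPa.
σ'_f = 156.92 > σ'_p = 105 kPa, so the stress path crosses the preconsolidation pressure — recompression up to σ'_p, then virgin compression beyond:
S_c = H/(1+e₀)·[C_r·log₁₀(σ'_p/σ'_0) + C_c·log₁₀(σ'_f/σ'_p)]
    = 7.9/1.92 × [0.039×log₁₀(105/65.523) + 0.43×log₁₀(156.92/105)]
    = 4.1146 × [0.007987 + 0.07503] = 0.3416 m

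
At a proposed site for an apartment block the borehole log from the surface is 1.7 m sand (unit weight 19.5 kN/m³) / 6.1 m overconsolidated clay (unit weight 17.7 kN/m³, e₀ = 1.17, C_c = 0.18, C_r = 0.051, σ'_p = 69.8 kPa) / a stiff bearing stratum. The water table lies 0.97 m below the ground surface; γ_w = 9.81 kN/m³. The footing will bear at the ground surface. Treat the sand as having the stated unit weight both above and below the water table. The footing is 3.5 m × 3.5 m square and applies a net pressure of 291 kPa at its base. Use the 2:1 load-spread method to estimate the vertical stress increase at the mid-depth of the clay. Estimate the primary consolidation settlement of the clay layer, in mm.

S_c ≈ 105 mm

Mid-depth of clay below the ground surface: z = 1.7 + 6.1/2 = 4.75 m.
Total vertical stress at mid-clay: σ_v = 19.5×1.7 + 17.7×3.05 = 87.135 kPa.
Pore pressure: u = 9.81×(4.75 − 0.97) = 37.082 kPa.
Initial effective stress: σ'_0 = σ_v − u = 87.135 − 37.082 = 50.053 kPa.
Stress increase at mid-clay by the 2:1 spreading method:
Δσ = qBL/((B+z)(L+z)) = 291×3.5×3.5/((3.5+4.75)(3.5+4.75)) = 52.375 kPa
Final effective stress: σ'_f = 50.053 + 52.375 = 102.43 kPa.
σ'_f = 102.43 > σ'_p = 69.8 kPa, so the stress path crosses the preconsolidation pressure — recompression up to σ'_p, then virgin compression beyond:
S_c = H/(1+e₀)·[C_r·log₁₀(σ'_p/σ'_0) + C_c·log₁₀(σ'_f/σ'_p)]
    = 6.1/2.17 × [0.051×log₁₀(69.8/50.053) + 0.18×log₁₀(102.43/69.8)]
    = 2.8111 × [0.0073657 + 0.029983] = 0.105 m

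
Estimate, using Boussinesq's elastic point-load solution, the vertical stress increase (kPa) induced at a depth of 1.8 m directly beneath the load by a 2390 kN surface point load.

Boussinesq vertical stress below a point load on an elastic half-space:
Δσ_z = 3P/(2πz²) · [1 + (r/z)²]^(−5/2)
r/z = 0/1.8 = 0; [1+(r/z)²]^(−5/2) = 1.
Δσ_z = 3×2390/(2π×1.8²) × 1 = 352.2 × 1 = 352.2 kPa

Δσ_z ≈ 352 kPa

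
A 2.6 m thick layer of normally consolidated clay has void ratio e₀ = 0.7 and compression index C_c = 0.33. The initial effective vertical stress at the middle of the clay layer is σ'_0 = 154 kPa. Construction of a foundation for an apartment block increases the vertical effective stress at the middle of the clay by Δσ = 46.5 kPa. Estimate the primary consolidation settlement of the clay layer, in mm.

Final effective stress: σ'_f = σ'_0 + Δσ = 154 + 46.5 = 200.5 kPa.
Normally consolidated clay, so the full stress increment lies on the virgin compression line:
S_c = C_c·H/(1+e₀)·log₁₀(σ'_f/σ'_0) = 0.33×2.6/(1+0.7)×log₁₀(200.5/154)
    = 0.50471 × 0.11459 = 0.05783 m

S_c ≈ 57.8 mm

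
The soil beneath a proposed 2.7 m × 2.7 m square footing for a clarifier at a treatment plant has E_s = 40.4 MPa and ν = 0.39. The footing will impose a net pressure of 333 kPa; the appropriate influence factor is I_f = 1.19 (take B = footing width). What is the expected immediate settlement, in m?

Immediate (elastic) settlement: S_e = q·B·(1−ν²)/E_s · I_f.
E_s = 40.4 MPa = 40400 kPa.
S_e = 333 × 2.7 × (1 − 0.39²) / 40400 × 1.19
    = 333 × 2.7 × 0.8479 / 40400 × 1.19
    = 0.02246 m

S_e ≈ 0.0225 m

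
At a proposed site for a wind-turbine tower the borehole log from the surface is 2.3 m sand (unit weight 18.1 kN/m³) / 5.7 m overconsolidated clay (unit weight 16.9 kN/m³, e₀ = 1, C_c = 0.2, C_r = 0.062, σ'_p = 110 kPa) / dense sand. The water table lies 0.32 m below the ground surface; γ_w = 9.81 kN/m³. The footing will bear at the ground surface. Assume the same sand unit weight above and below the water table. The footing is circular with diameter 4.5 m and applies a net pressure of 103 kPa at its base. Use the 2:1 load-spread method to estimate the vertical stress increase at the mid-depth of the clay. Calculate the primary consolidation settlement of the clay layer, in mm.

S_c ≈ 32.5 mm

Mid-depth of clay below the ground surface: z = 2.3 + 5.7/2 = 5.15 m.
Total vertical stress at mid-clay: σ_v = 18.1×2.3 + 16.9×2.85 = 89.795 kPa.
Pore pressure: u = 9.81×(5.15 − 0.32) = 47.382 kPa.
Initial effective stress: σ'_0 = σ_v − u = 89.795 − 47.382 = 42.413 kPa.
Stress increase at mid-clay by the 2:1 spreading method:
Δσ ≈ qD²/(D+z)² = 103×4.5²/(4.5+5.15)² = 22.398 kPa
Final effective stress: σ'_f = 42.413 + 22.398 = 64.811 kPa.
σ'_f = 64.811 ≤ σ'_p = 110 kPa, so the clay remains overconsolidated and only the recompression index applies:
S_c = C_r·H/(1+e₀)·log₁₀(σ'_f/σ'_0) = 0.062×5.7/2×log₁₀(64.811/42.413)
    = 0.1767 × 0.18415 = 0.03254 m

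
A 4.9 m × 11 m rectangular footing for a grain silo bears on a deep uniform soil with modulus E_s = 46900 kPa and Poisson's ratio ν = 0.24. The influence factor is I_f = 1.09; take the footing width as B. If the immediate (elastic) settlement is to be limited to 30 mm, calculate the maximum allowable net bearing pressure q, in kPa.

S_e = q·B·(1−ν²)/E_s · I_f  ⇒  q = S_e·E_s / (B·(1−ν²)·I_f).
q = 0.03 × 46900 / (4.9 × 0.9424 × 1.09) = 279.5 kPa

q ≈ 280 kPa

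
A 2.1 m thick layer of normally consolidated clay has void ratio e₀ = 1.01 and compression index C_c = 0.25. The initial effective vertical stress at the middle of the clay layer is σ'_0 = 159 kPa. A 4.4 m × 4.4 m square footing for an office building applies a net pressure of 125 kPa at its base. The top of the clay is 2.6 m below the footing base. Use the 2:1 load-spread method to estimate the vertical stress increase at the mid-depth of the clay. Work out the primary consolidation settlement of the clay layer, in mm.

Mid-depth of clay below the footing base: z = 2.6 + 2.1/2 = 3.65 m.
Stress increase at mid-clay by the 2:1 spreading method:
Δσ = qBL/((B+z)(L+z)) = 125×4.4×4.4/((4.4+3.65)(4.4+3.65)) = 37.344 kPa
Final effective stress: σ'_f = σ'_0 + Δσ = 159 + 37.344 = 196.34 kPa.
Normally consolidated clay, so the full stress increment lies on the virgin compression line:
S_c = C_c·H/(1+e₀)·log₁₀(σ'_f/σ'_0) = 0.25×2.1/(1+1.01)×log₁₀(196.34/159)
    = 0.26119 × 0.091612 = 0.02393 m

S_c ≈ 23.9 mm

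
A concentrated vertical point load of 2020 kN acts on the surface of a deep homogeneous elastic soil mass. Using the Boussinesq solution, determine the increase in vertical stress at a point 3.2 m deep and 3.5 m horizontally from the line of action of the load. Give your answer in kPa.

Δσ_z ≈ 13.2 kPa

Boussinesq vertical stress below a point load on an elastic half-space:
Δσ_z = 3P/(2πz²) · [1 + (r/z)²]^(−5/2)
r/z = 3.5/3.2 = 1.0938; [1+(r/z)²]^(−5/2) = 0.13989.
Δσ_z = 3×2020/(2π×3.2²) × 0.13989 = 94.187 × 0.13989 = 13.18 kPa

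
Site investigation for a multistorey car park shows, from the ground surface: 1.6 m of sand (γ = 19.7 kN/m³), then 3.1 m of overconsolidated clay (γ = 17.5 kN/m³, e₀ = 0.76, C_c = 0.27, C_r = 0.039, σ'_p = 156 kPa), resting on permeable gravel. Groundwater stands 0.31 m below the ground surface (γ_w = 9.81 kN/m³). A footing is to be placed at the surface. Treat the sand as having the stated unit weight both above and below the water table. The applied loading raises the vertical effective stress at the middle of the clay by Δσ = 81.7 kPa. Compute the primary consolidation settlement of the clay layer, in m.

Mid-depth of clay below the ground surface: z = 1.6 + 3.1/2 = 3.15 m.
Total vertical stress at mid-clay: σ_v = 19.7×1.6 + 17.5×1.55 = 58.645 kPa.
Pore pressure: u = 9.81×(3.15 − 0.31) = 27.86 kPa.
Initial effective stress: σ'_0 = σ_v − u = 58.645 − 27.86 = 30.785 kPa.
Final effective stress: σ'_f = 30.785 + 81.7 = 112.48 kPa.
σ'_f = 112.48 ≤ σ'_p = 156 kPa, so the clay remains overconsolidated and only the recompression index applies:
S_c = C_r·H/(1+e₀)·log₁₀(σ'_f/σ'_0) = 0.039×3.1/1.76×log₁₀(112.48/30.785)
    = 0.068695 × 0.56274 = 0.03866 m

S_c ≈ 0.0387 m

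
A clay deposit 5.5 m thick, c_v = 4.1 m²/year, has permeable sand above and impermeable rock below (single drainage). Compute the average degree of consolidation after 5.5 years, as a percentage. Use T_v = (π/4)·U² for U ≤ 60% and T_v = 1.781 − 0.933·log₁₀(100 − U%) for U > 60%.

Drainage path length: H_d = H = 5.5 m (single drainage).
T_v = c_v·t/H_d² = 4.1×5.5/5.5² = 0.74545.
T_v = 0.74545 corresponds to the U > 60% branch:
U = 1 − 10^((1.781 − T_v)/0.933)/100 = 0.8712

U ≈ 87.1 %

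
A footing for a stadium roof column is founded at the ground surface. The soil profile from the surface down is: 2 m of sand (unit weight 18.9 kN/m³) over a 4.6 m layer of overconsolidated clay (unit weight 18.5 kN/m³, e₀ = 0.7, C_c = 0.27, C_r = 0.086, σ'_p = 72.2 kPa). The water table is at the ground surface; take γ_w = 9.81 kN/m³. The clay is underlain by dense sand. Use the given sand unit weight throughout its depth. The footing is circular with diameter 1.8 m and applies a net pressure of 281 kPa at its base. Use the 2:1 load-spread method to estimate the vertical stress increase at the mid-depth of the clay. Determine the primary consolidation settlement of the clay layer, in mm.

S_c ≈ 50.1 mm

Mid-depth of clay below the ground surface: z = 2 + 4.6/2 = 4.3 m.
Total vertical stress at mid-clay: σ_v = 18.9×2 + 18.5×2.3 = 80.35 kPa.
Pore pressure: u = 9.81×(4.3 − 0) = 42.183 kPa.
Initial effective stress: σ'_0 = σ_v − u = 80.35 − 42.183 = 38.167 kPa.
Stress increase at mid-clay by the 2:1 spreading method:
Δσ ≈ qD²/(D+z)² = 281×1.8²/(1.8+4.3)² = 24.468 kPa
Final effective stress: σ'_f = 38.167 + 24.468 = 62.635 kPa.
σ'_f = 62.635 ≤ σ'_p = 72.2 kPa, so the clay remains overconsolidated and only the recompression index applies:
S_c = C_r·H/(1+e₀)·log₁₀(σ'_f/σ'_0) = 0.086×4.6/1.7×log₁₀(62.635/38.167)
    = 0.23271 × 0.21513 = 0.05006 m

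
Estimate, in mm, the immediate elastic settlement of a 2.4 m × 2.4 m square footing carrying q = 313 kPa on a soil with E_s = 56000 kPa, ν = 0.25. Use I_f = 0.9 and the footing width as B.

Immediate (elastic) settlement: S_e = q·B·(1−ν²)/E_s · I_f.
S_e = 313 × 2.4 × (1 − 0.25²) / 56000 × 0.9
    = 313 × 2.4 × 0.9375 / 56000 × 0.9
    = 0.01132 m = 11.32 mm

S_e ≈ 11.3 mm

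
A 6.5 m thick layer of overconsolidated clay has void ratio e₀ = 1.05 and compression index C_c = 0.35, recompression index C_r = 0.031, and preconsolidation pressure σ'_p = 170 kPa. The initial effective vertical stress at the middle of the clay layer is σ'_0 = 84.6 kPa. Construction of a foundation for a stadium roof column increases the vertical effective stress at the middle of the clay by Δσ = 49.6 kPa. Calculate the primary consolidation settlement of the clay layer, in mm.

S_c ≈ 19.7 mm

Final effective stress: σ'_f = 84.6 + 49.6 = 134.2 kPa.
σ'_f = 134.2 ≤ σ'_p = 170 kPa, so the clay remains overconsolidated and only the recompression index applies:
S_c = C_r·H/(1+e₀)·log₁₀(σ'_f/σ'_0) = 0.031×6.5/2.05×log₁₀(134.2/84.6)
    = 0.098292 × 0.20038 = 0.0197 m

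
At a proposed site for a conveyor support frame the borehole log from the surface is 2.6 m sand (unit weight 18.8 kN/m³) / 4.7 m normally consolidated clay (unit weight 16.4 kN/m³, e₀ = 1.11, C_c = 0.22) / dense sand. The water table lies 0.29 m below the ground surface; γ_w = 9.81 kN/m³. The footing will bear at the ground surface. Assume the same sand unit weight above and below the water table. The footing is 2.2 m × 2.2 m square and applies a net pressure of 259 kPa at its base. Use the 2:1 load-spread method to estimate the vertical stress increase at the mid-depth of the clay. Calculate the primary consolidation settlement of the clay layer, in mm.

Mid-depth of clay below the ground surface: z = 2.6 + 4.7/2 = 4.95 m.
Total vertical stress at mid-clay: σ_v = 18.8×2.6 + 16.4×2.35 = 87.42 kPa.
Pore pressure: u = 9.81×(4.95 − 0.29) = 45.715 kPa.
Initial effective stress: σ'_0 = σ_v − u = 87.42 − 45.715 = 41.705 kPa.
Stress increase at mid-clay by the 2:1 spreading method:
Δσ = qBL/((B+z)(L+z)) = 259×2.2×2.2/((2.2+4.95)(2.2+4.95)) = 24.521 kPa
Final effective stress: σ'_f = σ'_0 + Δσ = 41.705 + 24.521 = 66.226 kPa.
Normally consolidated clay, so the full stress increment lies on the virgin compression line:
S_c = C_c·H/(1+e₀)·log₁₀(σ'_f/σ'_0) = 0.22×4.7/(1+1.11)×log₁₀(66.226/41.705)
    = 0.49005 × 0.20084 = 0.09842 m

S_c ≈ 98.4 mm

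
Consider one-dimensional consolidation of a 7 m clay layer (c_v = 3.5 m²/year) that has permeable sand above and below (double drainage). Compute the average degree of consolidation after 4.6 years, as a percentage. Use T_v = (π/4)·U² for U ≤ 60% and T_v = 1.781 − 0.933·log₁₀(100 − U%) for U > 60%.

Drainage path length: H_d = H/2 = 3.5 m (double drainage).
T_v = c_v·t/H_d² = 3.5×4.6/3.5² = 1.3143.
T_v = 1.3143 corresponds to the U > 60% branch:
U = 1 − 10^((1.781 − T_v)/0.933)/100 = 0.9684

U ≈ 96.8 %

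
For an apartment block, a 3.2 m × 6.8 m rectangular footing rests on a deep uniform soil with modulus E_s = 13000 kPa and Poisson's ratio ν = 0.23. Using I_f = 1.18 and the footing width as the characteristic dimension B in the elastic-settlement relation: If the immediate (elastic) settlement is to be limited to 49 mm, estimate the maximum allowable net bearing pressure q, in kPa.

q ≈ 178 kPa

S_e = q·B·(1−ν²)/E_s · I_f  ⇒  q = S_e·E_s / (B·(1−ν²)·I_f).
q = 0.049 × 13000 / (3.2 × 0.9471 × 1.18) = 178.1 kPa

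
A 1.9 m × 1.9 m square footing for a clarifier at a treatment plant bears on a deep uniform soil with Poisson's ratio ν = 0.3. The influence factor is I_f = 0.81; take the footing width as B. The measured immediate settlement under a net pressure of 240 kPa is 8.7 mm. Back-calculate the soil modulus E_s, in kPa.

E_s ≈ 38600 kPa

S_e = q·B·(1−ν²)/E_s · I_f  ⇒  E_s = q·B·(1−ν²)·I_f / S_e.
E_s = 240 × 1.9 × 0.91 × 0.81 / 0.0087 = 38630 kPa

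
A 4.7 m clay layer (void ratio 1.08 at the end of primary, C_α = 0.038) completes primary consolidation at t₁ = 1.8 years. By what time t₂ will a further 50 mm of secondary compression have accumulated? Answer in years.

t₂ ≈ 6.88 years

S_s = C_α·H/(1+e_p)·log₁₀(t₂/t₁) ⇒ log₁₀(t₂/t₁) = S_s·(1+e_p)/(C_α·H).
log₁₀(t₂/t₁) = 0.05 × (1+1.08) / (0.038×4.7) = 0.5823
t₂ = t₁ × 10^0.5823 = 1.8 × 3.822 = 6.88 years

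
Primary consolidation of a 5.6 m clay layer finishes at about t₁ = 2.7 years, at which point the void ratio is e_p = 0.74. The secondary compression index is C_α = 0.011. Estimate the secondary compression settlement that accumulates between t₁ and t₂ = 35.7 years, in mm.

S_s ≈ 39.7 mm

Secondary compression: S_s = C_α·H/(1+e_p)·log₁₀(t₂/t₁)
S_s = 0.011×5.6/(1+0.74)×log₁₀(35.7/2.7)
    = 0.0354 × 1.121 = 0.0397 m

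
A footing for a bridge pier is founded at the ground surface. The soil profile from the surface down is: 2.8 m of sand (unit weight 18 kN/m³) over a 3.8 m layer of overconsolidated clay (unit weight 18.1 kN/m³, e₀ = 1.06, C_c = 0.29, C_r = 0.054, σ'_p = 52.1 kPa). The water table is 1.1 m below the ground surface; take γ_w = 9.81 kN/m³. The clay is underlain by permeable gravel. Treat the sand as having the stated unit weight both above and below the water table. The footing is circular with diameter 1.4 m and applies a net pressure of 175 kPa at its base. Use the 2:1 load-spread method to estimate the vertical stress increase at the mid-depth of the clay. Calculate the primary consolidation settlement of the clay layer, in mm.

S_c ≈ 29.9 mm

Mid-depth of clay below the ground surface: z = 2.8 + 3.8/2 = 4.7 m.
Total vertical stress at mid-clay: σ_v = 18×2.8 + 18.1×1.9 = 84.79 kPa.
Pore pressure: u = 9.81×(4.7 − 1.1) = 35.316 kPa.
Initial effective stress: σ'_0 = σ_v − u = 84.79 − 35.316 = 49.474 kPa.
Stress increase at mid-clay by the 2:1 spreading method:
Δσ ≈ qD²/(D+z)² = 175×1.4²/(1.4+4.7)² = 9.218 kPa
Final effective stress: σ'_f = 49.474 + 9.218 = 58.692 kPa.
σ'_f = 58.692 > σ'_p = 52.1 kPa, so the stress path crosses the preconsolidation pressure — recompression up to σ'_p, then virgin compression beyond:
S_c = H/(1+e₀)·[C_r·log₁₀(σ'_p/σ'_0) + C_c·log₁₀(σ'_f/σ'_p)]
    = 3.8/2.06 × [0.054×log₁₀(52.1/49.474) + 0.29×log₁₀(58.692/52.1)]
    = 1.8447 × [0.0012129 + 0.015005] = 0.02992 m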